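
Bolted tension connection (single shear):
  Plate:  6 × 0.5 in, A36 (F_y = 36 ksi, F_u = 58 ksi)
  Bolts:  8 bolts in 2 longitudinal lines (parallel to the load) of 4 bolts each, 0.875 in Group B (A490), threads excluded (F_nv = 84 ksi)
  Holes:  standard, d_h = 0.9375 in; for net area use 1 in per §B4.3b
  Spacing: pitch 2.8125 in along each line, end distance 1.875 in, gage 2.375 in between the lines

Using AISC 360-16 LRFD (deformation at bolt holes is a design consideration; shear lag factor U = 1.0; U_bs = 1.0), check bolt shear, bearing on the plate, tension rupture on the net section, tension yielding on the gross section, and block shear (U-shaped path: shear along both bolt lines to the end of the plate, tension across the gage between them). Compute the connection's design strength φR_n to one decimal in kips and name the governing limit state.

Bolt shear: A_b = π(0.875)²/4 = 0.60132 in². φR_n = 0.75 × 84 × 0.60132 × 8 × 1 = 303.1 kips.
Bearing (0.5 in plate, F_u = 58 ksi): end bolts L_c = 1.875 − 0.9375/2 = 1.40625, R_n = min(1.2×1.40625×0.5×58, 2.4×0.875×0.5×58) = 48.938 kips/bolt; interior L_c = 2.8125 − 0.9375 = 1.875, R_n = 60.9 kips/bolt. φR_n = 0.75 × (2×48.938 + 6×60.9) = 347.5 kips.
Tension rupture (net): A_n = (6 − 2×1)×0.5 = 2 in² (U = 1.0, A_e = A_n). φR_n = 0.75 × 58 × 2 = 87.0 kips.
Tension yield (gross): A_g = 6×0.5 = 3 in². φR_n = 0.90 × 36 × 3 = 97.2 kips.
Block shear: shear path 2×[1.875+3×2.8125] = 2×10.3125 in, A_gv = 10.313, A_nv = 2×(10.3125 − 3.5×1)×0.5 = 6.8125 in²; tension across gage: (2.375 − 1×1)×0.5 = 0.6875 in². R_n = min(0.6×58×6.8125, 0.6×36×10.313) + 1.0×58×0.6875 = min(237.08, 222.76) + 39.875 = 262.64 kips. φR_n = 0.75 × 262.64 = 197.0 kips.
Governing: min(303.1, 347.5, 87.0, 97.2, 197.0) = 87.0 kips → net-section rupture.

87.0 kips (net-section rupture governs)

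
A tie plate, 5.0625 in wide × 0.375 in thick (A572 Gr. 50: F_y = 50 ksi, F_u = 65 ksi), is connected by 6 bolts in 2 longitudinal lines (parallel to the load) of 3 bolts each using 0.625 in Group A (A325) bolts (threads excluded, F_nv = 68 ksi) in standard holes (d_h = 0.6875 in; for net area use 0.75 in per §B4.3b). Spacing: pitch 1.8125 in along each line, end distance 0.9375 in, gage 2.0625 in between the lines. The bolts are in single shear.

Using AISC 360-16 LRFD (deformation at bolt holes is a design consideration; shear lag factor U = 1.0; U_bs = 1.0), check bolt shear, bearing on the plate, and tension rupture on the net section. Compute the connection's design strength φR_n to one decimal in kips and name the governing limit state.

65.1 kips (net-section rupture governs)

Bolt shear: A_b = π(0.625)²/4 = 0.3068 in². φR_n = 0.75 × 68 × 0.3068 × 6 × 1 = 93.9 kips.
Bearing (0.375 in plate, F_u = 65 ksi): end bolts L_c = 0.9375 − 0.6875/2 = 0.59375, R_n = min(1.2×0.59375×0.375×65, 2.4×0.625×0.375×65) = 17.367 kips/bolt; interior L_c = 1.8125 − 0.6875 = 1.125, R_n = 32.906 kips/bolt. φR_n = 0.75 × (2×17.367 + 4×32.906) = 124.8 kips.
Tension rupture (net): A_n = (5.0625 − 2×0.75)×0.375 = 1.3359 in² (U = 1.0, A_e = A_n). φR_n = 0.75 × 65 × 1.3359 = 65.1 kips.
Governing: min(93.9, 124.8, 65.1) = 65.1 kips → net-section rupture.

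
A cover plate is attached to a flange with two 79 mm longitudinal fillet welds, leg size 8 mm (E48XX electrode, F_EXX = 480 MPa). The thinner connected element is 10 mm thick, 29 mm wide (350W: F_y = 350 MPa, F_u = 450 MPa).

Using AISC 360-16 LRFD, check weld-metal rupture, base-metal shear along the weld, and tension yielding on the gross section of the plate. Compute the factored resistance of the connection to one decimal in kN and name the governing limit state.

Weld metal: throat = 0.707×8 = 5.656 mm, L = 2×79 = 158 mm. φR_n = 0.75 × 0.6 × 480 × 5.656 × 158 = 193.0 kN.
Base metal shear (10 mm plate): yield φR_n = 1.0×0.6×350×10×158 = 331.8 kN; rupture φR_n = 0.75×0.6×450×10×158 = 320.0 kN; take 320.0 kN (rupture).
Tension yield (gross): A_g = 29×10 = 290 mm². φR_n = 0.90 × 350 × 290 = 91.4 kN.
Governing: min(193.0, 320.0, 91.4) = 91.4 kN → gross-section yield.

91.4 kN (gross-section yield governs)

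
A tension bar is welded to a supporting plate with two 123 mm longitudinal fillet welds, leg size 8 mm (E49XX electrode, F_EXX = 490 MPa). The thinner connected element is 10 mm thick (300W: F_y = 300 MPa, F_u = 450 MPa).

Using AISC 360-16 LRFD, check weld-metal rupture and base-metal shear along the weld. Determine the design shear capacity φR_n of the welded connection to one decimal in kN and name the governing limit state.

Weld metal: throat = 0.707×8 = 5.656 mm, L = 2×123 = 246 mm. φR_n = 0.75 × 0.6 × 490 × 5.656 × 246 = 306.8 kN.
Base metal shear (10 mm plate): yield φR_n = 1.0×0.6×300×10×246 = 442.8 kN; rupture φR_n = 0.75×0.6×450×10×246 = 498.2 kN; take 442.8 kN (yield).
Governing: min(306.8, 442.8) = 306.8 kN → weld metal.

306.8 kN (weld metal governs)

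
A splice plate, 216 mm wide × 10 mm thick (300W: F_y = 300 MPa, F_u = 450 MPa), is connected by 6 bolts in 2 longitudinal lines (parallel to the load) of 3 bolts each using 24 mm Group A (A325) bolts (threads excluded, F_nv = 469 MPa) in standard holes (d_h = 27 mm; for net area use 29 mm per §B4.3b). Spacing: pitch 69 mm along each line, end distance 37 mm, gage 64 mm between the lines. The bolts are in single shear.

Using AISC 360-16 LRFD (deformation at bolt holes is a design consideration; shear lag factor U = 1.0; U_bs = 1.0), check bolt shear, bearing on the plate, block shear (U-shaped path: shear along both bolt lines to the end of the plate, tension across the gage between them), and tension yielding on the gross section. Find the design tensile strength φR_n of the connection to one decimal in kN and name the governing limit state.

Bolt shear: A_b = π(24)²/4 = 452.39 mm². φR_n = 0.75 × 469 × 452.39 × 6 × 1 = 954.8 kN.
Bearing (10 mm plate, F_u = 450 MPa): end bolts L_c = 37 − 27/2 = 23.5, R_n = min(1.2×23.5×10×450, 2.4×24×10×450) = 126.9 kN/bolt; interior L_c = 69 − 27 = 42, R_n = 226.8 kN/bolt. φR_n = 0.75 × (2×126.9 + 4×226.8) = 870.8 kN.
Block shear: shear path 2×[37+2×69] = 2×175 mm, A_gv = 3500, A_nv = 2×(175 − 2.5×29)×10 = 2050 mm²; tension across gage: (64 − 1×29)×10 = 350 mm². R_n = min(0.6×450×2050, 0.6×300×3500) + 1.0×450×350 = min(553.5, 630) + 157.5 = 711 kN. φR_n = 0.75 × 711 = 533.3 kN.
Tension yield (gross): A_g = 216×10 = 2160 mm². φR_n = 0.90 × 300 × 2160 = 583.2 kN.
Governing: min(954.8, 870.8, 533.3, 583.2) = 533.3 kN → block shear.

533.3 kN (block shear governs)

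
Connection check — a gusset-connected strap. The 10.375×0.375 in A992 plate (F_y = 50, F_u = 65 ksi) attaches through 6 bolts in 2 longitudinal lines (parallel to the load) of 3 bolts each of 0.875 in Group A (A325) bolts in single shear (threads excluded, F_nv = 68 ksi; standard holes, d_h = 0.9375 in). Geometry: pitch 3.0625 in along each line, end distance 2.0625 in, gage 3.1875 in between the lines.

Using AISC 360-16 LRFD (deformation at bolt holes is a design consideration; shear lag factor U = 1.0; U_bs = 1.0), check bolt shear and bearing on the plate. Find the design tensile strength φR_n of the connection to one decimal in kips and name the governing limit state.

Bolt shear: A_b = π(0.875)²/4 = 0.60132 in². φR_n = 0.75 × 68 × 0.60132 × 6 × 1 = 184.0 kips.
Bearing (0.375 in plate, F_u = 65 ksi): end bolts L_c = 2.0625 − 0.9375/2 = 1.59375, R_n = min(1.2×1.59375×0.375×65, 2.4×0.875×0.375×65) = 46.617 kips/bolt; interior L_c = 3.0625 − 0.9375 = 2.125, R_n = 51.188 kips/bolt. φR_n = 0.75 × (2×46.617 + 4×51.188) = 223.5 kips.
Governing: min(184.0, 223.5) = 184.0 kips → bolt shear.

184.0 kips (bolt shear governs)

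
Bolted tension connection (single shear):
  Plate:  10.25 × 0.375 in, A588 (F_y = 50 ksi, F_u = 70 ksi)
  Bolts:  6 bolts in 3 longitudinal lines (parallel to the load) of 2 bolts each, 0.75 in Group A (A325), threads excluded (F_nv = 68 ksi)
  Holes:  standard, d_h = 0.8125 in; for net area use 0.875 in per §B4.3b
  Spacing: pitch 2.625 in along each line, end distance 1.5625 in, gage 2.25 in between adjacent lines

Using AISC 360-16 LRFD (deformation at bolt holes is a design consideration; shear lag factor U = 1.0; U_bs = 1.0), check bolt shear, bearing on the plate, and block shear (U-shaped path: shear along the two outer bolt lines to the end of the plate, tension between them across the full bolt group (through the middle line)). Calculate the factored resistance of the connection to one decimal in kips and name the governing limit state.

Bolt shear: A_b = π(0.75)²/4 = 0.44179 in². φR_n = 0.75 × 68 × 0.44179 × 6 × 1 = 135.2 kips.
Bearing (0.375 in plate, F_u = 70 ksi): end bolts L_c = 1.5625 − 0.8125/2 = 1.15625, R_n = min(1.2×1.15625×0.375×70, 2.4×0.75×0.375×70) = 36.422 kips/bolt; interior L_c = 2.625 − 0.8125 = 1.8125, R_n = 47.25 kips/bolt. φR_n = 0.75 × (3×36.422 + 3×47.25) = 188.3 kips.
Block shear: shear path 2×[1.5625+1×2.625] = 2×4.1875 in, A_gv = 3.1406, A_nv = 2×(4.1875 − 1.5×0.875)×0.375 = 2.1563 in²; tension across gage: (4.5 − 2×0.875)×0.375 = 1.0313 in². R_n = min(0.6×70×2.1563, 0.6×50×3.1406) + 1.0×70×1.0313 = min(90.565, 94.218) + 72.191 = 162.76 kips. φR_n = 0.75 × 162.76 = 122.1 kips.
Governing: min(135.2, 188.3, 122.1) = 122.1 kips → block shear.

122.1 kips (block shear governs)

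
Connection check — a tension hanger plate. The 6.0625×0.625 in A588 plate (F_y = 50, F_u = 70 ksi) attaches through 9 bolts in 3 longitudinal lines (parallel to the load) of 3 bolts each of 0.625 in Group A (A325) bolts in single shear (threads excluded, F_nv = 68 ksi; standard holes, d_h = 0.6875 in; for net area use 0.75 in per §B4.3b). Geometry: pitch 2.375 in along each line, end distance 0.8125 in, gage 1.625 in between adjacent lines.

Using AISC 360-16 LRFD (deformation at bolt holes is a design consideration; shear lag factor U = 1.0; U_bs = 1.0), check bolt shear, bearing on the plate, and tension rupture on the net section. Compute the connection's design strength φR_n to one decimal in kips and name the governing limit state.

Bolt shear: A_b = π(0.625)²/4 = 0.3068 in². φR_n = 0.75 × 68 × 0.3068 × 9 × 1 = 140.8 kips.
Bearing (0.625 in plate, F_u = 70 ksi): end bolts L_c = 0.8125 − 0.6875/2 = 0.46875, R_n = min(1.2×0.46875×0.625×70, 2.4×0.625×0.625×70) = 24.609 kips/bolt; interior L_c = 2.375 − 0.6875 = 1.6875, R_n = 65.625 kips/bolt. φR_n = 0.75 × (3×24.609 + 6×65.625) = 350.7 kips.
Tension rupture (net): A_n = (6.0625 − 3×0.75)×0.625 = 2.3828 in² (U = 1.0, A_e = A_n). φR_n = 0.75 × 70 × 2.3828 = 125.1 kips.
Governing: min(140.8, 350.7, 125.1) = 125.1 kips → net-section rupture.

125.1 kips (net-section rupture governs)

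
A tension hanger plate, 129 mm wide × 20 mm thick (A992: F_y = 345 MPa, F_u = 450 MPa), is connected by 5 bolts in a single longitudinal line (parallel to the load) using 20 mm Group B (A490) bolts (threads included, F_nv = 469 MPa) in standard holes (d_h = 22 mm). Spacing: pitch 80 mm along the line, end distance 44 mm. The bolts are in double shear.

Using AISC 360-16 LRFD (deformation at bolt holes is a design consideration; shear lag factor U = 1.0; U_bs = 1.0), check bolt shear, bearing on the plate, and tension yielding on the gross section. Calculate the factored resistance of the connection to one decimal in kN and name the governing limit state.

Bolt shear: A_b = π(20)²/4 = 314.16 mm². φR_n = 0.75 × 469 × 314.16 × 5 × 2 = 1105.1 kN.
Bearing (20 mm plate, F_u = 450 MPa): end bolts L_c = 44 − 22/2 = 33, R_n = min(1.2×33×20×450, 2.4×20×20×450) = 356.4 kN/bolt; interior L_c = 80 − 22 = 58, R_n = 432 kN/bolt. φR_n = 0.75 × (1×356.4 + 4×432) = 1563.3 kN.
Tension yield (gross): A_g = 129×20 = 2580 mm². φR_n = 0.90 × 345 × 2580 = 801.1 kN.
Governing: min(1105.1, 1563.3, 801.1) = 801.1 kN → gross-section yield.

801.1 kN (gross-section yield governs)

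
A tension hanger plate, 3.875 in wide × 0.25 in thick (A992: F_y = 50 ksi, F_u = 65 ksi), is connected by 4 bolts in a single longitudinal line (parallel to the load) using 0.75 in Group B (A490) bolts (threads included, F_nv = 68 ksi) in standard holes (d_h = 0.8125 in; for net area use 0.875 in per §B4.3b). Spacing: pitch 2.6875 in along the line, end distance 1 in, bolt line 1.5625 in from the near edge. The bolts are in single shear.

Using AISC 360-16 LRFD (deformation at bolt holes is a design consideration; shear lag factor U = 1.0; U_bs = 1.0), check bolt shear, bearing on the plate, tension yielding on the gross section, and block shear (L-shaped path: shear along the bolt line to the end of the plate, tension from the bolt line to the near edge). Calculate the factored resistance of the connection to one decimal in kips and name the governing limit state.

Bolt shear: A_b = π(0.75)²/4 = 0.44179 in². φR_n = 0.75 × 68 × 0.44179 × 4 × 1 = 90.1 kips.
Bearing (0.25 in plate, F_u = 65 ksi): end bolts L_c = 1 − 0.8125/2 = 0.59375, R_n = min(1.2×0.59375×0.25×65, 2.4×0.75×0.25×65) = 11.578 kips/bolt; interior L_c = 2.6875 − 0.8125 = 1.875, R_n = 29.25 kips/bolt. φR_n = 0.75 × (1×11.578 + 3×29.25) = 74.5 kips.
Tension yield (gross): A_g = 3.875×0.25 = 0.96875 in². φR_n = 0.90 × 50 × 0.96875 = 43.6 kips.
Block shear: shear path 1×[1+3×2.6875] = 1×9.0625 in, A_gv = 2.2656, A_nv = 1×(9.0625 − 3.5×0.875)×0.25 = 1.5 in²; tension to near edge: (1.5625 − 0.5×0.875)×0.25 = 0.28125 in². R_n = min(0.6×65×1.5, 0.6×50×2.2656) + 1.0×65×0.28125 = min(58.5, 67.968) + 18.281 = 76.781 kips. φR_n = 0.75 × 76.781 = 57.6 kips.
Governing: min(90.1, 74.5, 43.6, 57.6) = 43.6 kips → gross-section yield.

43.6 kips (gross-section yield governs)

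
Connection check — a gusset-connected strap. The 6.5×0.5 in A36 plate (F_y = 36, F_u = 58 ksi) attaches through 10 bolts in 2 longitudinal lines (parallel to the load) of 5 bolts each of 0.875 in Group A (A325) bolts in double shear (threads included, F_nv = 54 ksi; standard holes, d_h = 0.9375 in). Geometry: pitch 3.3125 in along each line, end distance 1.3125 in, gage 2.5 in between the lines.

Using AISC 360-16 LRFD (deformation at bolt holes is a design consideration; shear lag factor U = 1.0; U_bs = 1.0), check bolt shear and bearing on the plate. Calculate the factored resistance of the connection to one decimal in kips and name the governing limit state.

Bolt shear: A_b = π(0.875)²/4 = 0.60132 in². φR_n = 0.75 × 54 × 0.60132 × 10 × 2 = 487.1 kips.
Bearing (0.5 in plate, F_u = 58 ksi): end bolts L_c = 1.3125 − 0.9375/2 = 0.84375, R_n = min(1.2×0.84375×0.5×58, 2.4×0.875×0.5×58) = 29.363 kips/bolt; interior L_c = 3.3125 − 0.9375 = 2.375, R_n = 60.9 kips/bolt. φR_n = 0.75 × (2×29.363 + 8×60.9) = 409.4 kips.
Governing: min(487.1, 409.4) = 409.4 kips → bearing.

409.4 kips (bearing governs)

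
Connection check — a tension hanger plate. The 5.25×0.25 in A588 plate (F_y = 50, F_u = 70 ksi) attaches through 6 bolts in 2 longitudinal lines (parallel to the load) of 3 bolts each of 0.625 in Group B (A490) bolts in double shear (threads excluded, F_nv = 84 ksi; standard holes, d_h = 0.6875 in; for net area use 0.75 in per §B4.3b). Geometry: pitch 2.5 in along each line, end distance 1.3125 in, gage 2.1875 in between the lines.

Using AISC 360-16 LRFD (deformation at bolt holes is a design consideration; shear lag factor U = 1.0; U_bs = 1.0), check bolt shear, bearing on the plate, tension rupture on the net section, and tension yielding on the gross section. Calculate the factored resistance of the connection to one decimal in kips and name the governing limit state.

Bolt shear: A_b = π(0.625)²/4 = 0.3068 in². φR_n = 0.75 × 84 × 0.3068 × 6 × 2 = 231.9 kips.
Bearing (0.25 in plate, F_u = 70 ksi): end bolts L_c = 1.3125 − 0.6875/2 = 0.96875, R_n = min(1.2×0.96875×0.25×70, 2.4×0.625×0.25×70) = 20.344 kips/bolt; interior L_c = 2.5 − 0.6875 = 1.8125, R_n = 26.25 kips/bolt. φR_n = 0.75 × (2×20.344 + 4×26.25) = 109.3 kips.
Tension rupture (net): A_n = (5.25 − 2×0.75)×0.25 = 0.9375 in² (U = 1.0, A_e = A_n). φR_n = 0.75 × 70 × 0.9375 = 49.2 kips.
Tension yield (gross): A_g = 5.25×0.25 = 1.3125 in². φR_n = 0.90 × 50 × 1.3125 = 59.1 kips.
Governing: min(231.9, 109.3, 49.2, 59.1) = 49.2 kips → net-section rupture.

49.2 kips (net-section rupture governs)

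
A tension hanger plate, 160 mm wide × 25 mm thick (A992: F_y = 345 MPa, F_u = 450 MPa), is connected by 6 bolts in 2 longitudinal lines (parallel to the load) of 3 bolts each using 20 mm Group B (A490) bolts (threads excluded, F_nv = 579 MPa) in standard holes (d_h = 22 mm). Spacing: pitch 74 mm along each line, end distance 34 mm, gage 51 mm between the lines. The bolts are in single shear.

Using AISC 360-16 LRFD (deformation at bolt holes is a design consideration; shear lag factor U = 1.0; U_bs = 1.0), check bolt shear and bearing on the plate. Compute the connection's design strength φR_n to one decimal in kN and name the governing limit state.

818.5 kN (bolt shear governs)

Bolt shear: A_b = π(20)²/4 = 314.16 mm². φR_n = 0.75 × 579 × 314.16 × 6 × 1 = 818.5 kN.
Bearing (25 mm plate, F_u = 450 MPa): end bolts L_c = 34 − 22/2 = 23, R_n = min(1.2×23×25×450, 2.4×20×25×450) = 310.5 kN/bolt; interior L_c = 74 − 22 = 52, R_n = 540 kN/bolt. φR_n = 0.75 × (2×310.5 + 4×540) = 2085.8 kN.
Governing: min(818.5, 2085.8) = 818.5 kN → bolt shear.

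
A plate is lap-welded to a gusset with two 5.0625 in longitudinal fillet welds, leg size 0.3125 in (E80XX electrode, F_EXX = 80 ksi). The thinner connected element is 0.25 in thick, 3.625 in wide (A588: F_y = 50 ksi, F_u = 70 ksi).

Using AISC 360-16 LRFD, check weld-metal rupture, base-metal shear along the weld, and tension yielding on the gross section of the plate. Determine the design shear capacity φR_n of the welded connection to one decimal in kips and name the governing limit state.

Weld metal: throat = 0.707×0.3125 = 0.22094 in, L = 2×5.0625 = 10.125 in. φR_n = 0.75 × 0.6 × 80 × 0.22094 × 10.125 = 80.5 kips.
Base metal shear (0.25 in plate): yield φR_n = 1.0×0.6×50×0.25×10.125 = 75.9 kips; rupture φR_n = 0.75×0.6×70×0.25×10.125 = 79.7 kips; take 75.9 kips (yield).
Tension yield (gross): A_g = 3.625×0.25 = 0.90625 in². φR_n = 0.90 × 50 × 0.90625 = 40.8 kips.
Governing: min(80.5, 75.9, 40.8) = 40.8 kips → gross-section yield.

40.8 kips (gross-section yield governs)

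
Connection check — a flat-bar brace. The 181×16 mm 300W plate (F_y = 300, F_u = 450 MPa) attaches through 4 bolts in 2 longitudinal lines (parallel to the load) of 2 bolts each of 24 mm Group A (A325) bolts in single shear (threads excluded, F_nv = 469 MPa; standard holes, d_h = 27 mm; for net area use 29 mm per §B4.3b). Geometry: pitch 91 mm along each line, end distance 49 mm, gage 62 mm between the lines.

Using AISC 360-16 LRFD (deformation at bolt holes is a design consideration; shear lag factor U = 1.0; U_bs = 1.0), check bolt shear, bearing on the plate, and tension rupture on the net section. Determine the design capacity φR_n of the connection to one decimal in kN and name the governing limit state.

Bolt shear: A_b = π(24)²/4 = 452.39 mm². φR_n = 0.75 × 469 × 452.39 × 4 × 1 = 636.5 kN.
Bearing (16 mm plate, F_u = 450 MPa): end bolts L_c = 49 − 27/2 = 35.5, R_n = min(1.2×35.5×16×450, 2.4×24×16×450) = 306.72 kN/bolt; interior L_c = 91 − 27 = 64, R_n = 414.72 kN/bolt. φR_n = 0.75 × (2×306.72 + 2×414.72) = 1082.2 kN.
Tension rupture (net): A_n = (181 − 2×29)×16 = 1968 mm² (U = 1.0, A_e = A_n). φR_n = 0.75 × 450 × 1968 = 664.2 kN.
Governing: min(636.5, 1082.2, 664.2) = 636.5 kN → bolt shear.

636.5 kN (bolt shear governs)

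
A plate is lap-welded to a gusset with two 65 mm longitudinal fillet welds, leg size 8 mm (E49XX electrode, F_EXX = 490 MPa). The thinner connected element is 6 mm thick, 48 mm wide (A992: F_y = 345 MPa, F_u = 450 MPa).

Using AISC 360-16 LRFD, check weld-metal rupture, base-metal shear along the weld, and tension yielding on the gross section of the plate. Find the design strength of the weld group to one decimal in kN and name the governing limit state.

Weld metal: throat = 0.707×8 = 5.656 mm, L = 2×65 = 130 mm. φR_n = 0.75 × 0.6 × 490 × 5.656 × 130 = 162.1 kN.
Base metal shear (6 mm plate): yield φR_n = 1.0×0.6×345×6×130 = 161.5 kN; rupture φR_n = 0.75×0.6×450×6×130 = 158.0 kN; take 158.0 kN (rupture).
Tension yield (gross): A_g = 48×6 = 288 mm². φR_n = 0.90 × 345 × 288 = 89.4 kN.
Governing: min(162.1, 158.0, 89.4) = 89.4 kN → gross-section yield.

89.4 kN (gross-section yield governs)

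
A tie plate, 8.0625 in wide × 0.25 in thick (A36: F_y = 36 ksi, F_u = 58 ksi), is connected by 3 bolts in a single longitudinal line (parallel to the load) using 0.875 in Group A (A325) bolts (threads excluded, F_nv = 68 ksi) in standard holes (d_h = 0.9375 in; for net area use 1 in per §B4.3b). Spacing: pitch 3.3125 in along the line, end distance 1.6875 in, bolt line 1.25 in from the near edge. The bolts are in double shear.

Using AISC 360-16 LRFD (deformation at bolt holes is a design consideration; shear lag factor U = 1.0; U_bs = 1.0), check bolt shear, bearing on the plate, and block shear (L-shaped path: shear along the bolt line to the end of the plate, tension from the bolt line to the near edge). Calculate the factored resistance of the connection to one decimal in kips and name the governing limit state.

41.8 kips (block shear governs)

Bolt shear: A_b = π(0.875)²/4 = 0.60132 in². φR_n = 0.75 × 68 × 0.60132 × 3 × 2 = 184.0 kips.
Bearing (0.25 in plate, F_u = 58 ksi): end bolts L_c = 1.6875 − 0.9375/2 = 1.21875, R_n = min(1.2×1.21875×0.25×58, 2.4×0.875×0.25×58) = 21.206 kips/bolt; interior L_c = 3.3125 − 0.9375 = 2.375, R_n = 30.45 kips/bolt. φR_n = 0.75 × (1×21.206 + 2×30.45) = 61.6 kips.
Block shear: shear path 1×[1.6875+2×3.3125] = 1×8.3125 in, A_gv = 2.0781, A_nv = 1×(8.3125 − 2.5×1)×0.25 = 1.4531 in²; tension to near edge: (1.25 − 0.5×1)×0.25 = 0.1875 in². R_n = min(0.6×58×1.4531, 0.6×36×2.0781) + 1.0×58×0.1875 = min(50.568, 44.887) + 10.875 = 55.762 kips. φR_n = 0.75 × 55.762 = 41.8 kips.
Governing: min(184.0, 61.6, 41.8) = 41.8 kips → block shear.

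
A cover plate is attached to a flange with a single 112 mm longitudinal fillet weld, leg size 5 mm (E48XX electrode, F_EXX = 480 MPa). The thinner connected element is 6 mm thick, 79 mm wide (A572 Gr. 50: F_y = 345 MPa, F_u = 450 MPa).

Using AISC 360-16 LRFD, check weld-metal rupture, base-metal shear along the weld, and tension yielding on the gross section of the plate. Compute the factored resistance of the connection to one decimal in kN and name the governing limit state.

Weld metal: throat = 0.707×5 = 3.535 mm, L = 112 mm. φR_n = 0.75 × 0.6 × 480 × 3.535 × 112 = 85.5 kN.
Base metal shear (6 mm plate): yield φR_n = 1.0×0.6×345×6×112 = 139.1 kN; rupture φR_n = 0.75×0.6×450×6×112 = 136.1 kN; take 136.1 kN (rupture).
Tension yield (gross): A_g = 79×6 = 474 mm². φR_n = 0.90 × 345 × 474 = 147.2 kN.
Governing: min(85.5, 136.1, 147.2) = 85.5 kN → weld metal.

85.5 kN (weld metal governs)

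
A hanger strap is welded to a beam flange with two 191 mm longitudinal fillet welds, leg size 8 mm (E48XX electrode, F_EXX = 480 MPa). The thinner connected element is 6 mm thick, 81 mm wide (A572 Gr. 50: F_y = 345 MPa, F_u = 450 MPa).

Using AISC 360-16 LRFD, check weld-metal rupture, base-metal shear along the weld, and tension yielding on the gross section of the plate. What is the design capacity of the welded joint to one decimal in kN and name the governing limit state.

150.9 kN (gross-section yield governs)

Weld metal: throat = 0.707×8 = 5.656 mm, L = 2×191 = 382 mm. φR_n = 0.75 × 0.6 × 480 × 5.656 × 382 = 466.7 kN.
Base metal shear (6 mm plate): yield φR_n = 1.0×0.6×345×6×382 = 474.4 kN; rupture φR_n = 0.75×0.6×450×6×382 = 464.1 kN; take 464.1 kN (rupture).
Tension yield (gross): A_g = 81×6 = 486 mm². φR_n = 0.90 × 345 × 486 = 150.9 kN.
Governing: min(466.7, 464.1, 150.9) = 150.9 kN → gross-section yield.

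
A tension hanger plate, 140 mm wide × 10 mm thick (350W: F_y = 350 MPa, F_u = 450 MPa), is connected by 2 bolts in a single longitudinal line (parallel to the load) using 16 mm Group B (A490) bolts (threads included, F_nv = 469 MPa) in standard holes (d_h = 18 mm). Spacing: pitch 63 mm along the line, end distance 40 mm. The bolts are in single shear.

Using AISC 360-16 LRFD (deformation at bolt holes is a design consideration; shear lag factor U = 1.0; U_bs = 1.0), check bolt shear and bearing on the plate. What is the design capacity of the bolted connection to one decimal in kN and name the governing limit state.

Bolt shear: A_b = π(16)²/4 = 201.06 mm². φR_n = 0.75 × 469 × 201.06 × 2 × 1 = 141.4 kN.
Bearing (10 mm plate, F_u = 450 MPa): end bolts L_c = 40 − 18/2 = 31, R_n = min(1.2×31×10×450, 2.4×16×10×450) = 167.4 kN/bolt; interior L_c = 63 − 18 = 45, R_n = 172.8 kN/bolt. φR_n = 0.75 × (1×167.4 + 1×172.8) = 255.2 kN.
Governing: min(141.4, 255.2) = 141.4 kN → bolt shear.

141.4 kN (bolt shear governs)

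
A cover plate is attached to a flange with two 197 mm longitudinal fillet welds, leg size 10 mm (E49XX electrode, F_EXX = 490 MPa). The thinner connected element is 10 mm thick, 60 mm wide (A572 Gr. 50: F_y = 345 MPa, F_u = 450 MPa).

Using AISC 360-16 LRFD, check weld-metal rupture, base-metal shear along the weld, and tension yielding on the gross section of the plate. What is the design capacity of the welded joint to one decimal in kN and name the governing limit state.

Weld metal: throat = 0.707×10 = 7.07 mm, L = 2×197 = 394 mm. φR_n = 0.75 × 0.6 × 490 × 7.07 × 394 = 614.2 kN.
Base metal shear (10 mm plate): yield φR_n = 1.0×0.6×345×10×394 = 815.6 kN; rupture φR_n = 0.75×0.6×450×10×394 = 797.9 kN; take 797.9 kN (rupture).
Tension yield (gross): A_g = 60×10 = 600 mm². φR_n = 0.90 × 345 × 600 = 186.3 kN.
Governing: min(614.2, 797.9, 186.3) = 186.3 kN → gross-section yield.

186.3 kN (gross-section yield governs)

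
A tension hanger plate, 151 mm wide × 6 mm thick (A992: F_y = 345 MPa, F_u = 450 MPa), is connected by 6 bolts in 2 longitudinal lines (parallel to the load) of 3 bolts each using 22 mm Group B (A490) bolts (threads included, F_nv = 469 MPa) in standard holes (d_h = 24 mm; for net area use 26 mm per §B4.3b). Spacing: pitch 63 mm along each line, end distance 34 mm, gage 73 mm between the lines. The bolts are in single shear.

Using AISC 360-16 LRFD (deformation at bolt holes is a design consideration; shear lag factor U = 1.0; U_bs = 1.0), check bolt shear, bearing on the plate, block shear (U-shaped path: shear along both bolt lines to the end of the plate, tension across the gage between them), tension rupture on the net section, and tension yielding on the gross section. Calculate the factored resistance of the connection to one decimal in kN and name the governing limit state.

Bolt shear: A_b = π(22)²/4 = 380.13 mm². φR_n = 0.75 × 469 × 380.13 × 6 × 1 = 802.3 kN.
Bearing (6 mm plate, F_u = 450 MPa): end bolts L_c = 34 − 24/2 = 22, R_n = min(1.2×22×6×450, 2.4×22×6×450) = 71.28 kN/bolt; interior L_c = 63 − 24 = 39, R_n = 126.36 kN/bolt. φR_n = 0.75 × (2×71.28 + 4×126.36) = 486.0 kN.
Block shear: shear path 2×[34+2×63] = 2×160 mm, A_gv = 1920, A_nv = 2×(160 − 2.5×26)×6 = 1140 mm²; tension across gage: (73 − 1×26)×6 = 282 mm². R_n = min(0.6×450×1140, 0.6×345×1920) + 1.0×450×282 = min(307.8, 397.44) + 126.9 = 434.7 kN. φR_n = 0.75 × 434.7 = 326.0 kN.
Tension rupture (net): A_n = (151 − 2×26)×6 = 594 mm² (U = 1.0, A_e = A_n). φR_n = 0.75 × 450 × 594 = 200.5 kN.
Tension yield (gross): A_g = 151×6 = 906 mm². φR_n = 0.90 × 345 × 906 = 281.3 kN.
Governing: min(802.3, 486.0, 326.0, 200.5, 281.3) = 200.5 kN → net-section rupture.

200.5 kN (net-section rupture governs)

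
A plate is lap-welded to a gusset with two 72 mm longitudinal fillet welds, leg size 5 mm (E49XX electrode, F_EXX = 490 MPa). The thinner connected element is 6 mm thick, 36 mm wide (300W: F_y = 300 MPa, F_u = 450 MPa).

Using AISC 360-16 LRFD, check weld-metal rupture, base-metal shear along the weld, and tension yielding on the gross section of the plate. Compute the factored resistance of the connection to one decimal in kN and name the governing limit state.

Weld metal: throat = 0.707×5 = 3.535 mm, L = 2×72 = 144 mm. φR_n = 0.75 × 0.6 × 490 × 3.535 × 144 = 112.2 kN.
Base metal shear (6 mm plate): yield φR_n = 1.0×0.6×300×6×144 = 155.5 kN; rupture φR_n = 0.75×0.6×450×6×144 = 175.0 kN; take 155.5 kN (yield).
Tension yield (gross): A_g = 36×6 = 216 mm². φR_n = 0.90 × 300 × 216 = 58.3 kN.
Governing: min(112.2, 155.5, 58.3) = 58.3 kN → gross-section yield.

58.3 kN (gross-section yield governs)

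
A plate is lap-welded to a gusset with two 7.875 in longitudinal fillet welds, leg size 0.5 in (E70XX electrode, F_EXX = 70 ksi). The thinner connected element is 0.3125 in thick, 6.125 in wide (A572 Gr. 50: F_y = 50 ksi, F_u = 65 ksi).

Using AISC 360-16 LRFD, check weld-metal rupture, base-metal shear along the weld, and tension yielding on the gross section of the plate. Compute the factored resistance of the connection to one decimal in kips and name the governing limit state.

Weld metal: throat = 0.707×0.5 = 0.3535 in, L = 2×7.875 = 15.75 in. φR_n = 0.75 × 0.6 × 70 × 0.3535 × 15.75 = 175.4 kips.
Base metal shear (0.3125 in plate): yield φR_n = 1.0×0.6×50×0.3125×15.75 = 147.7 kips; rupture φR_n = 0.75×0.6×65×0.3125×15.75 = 144.0 kips; take 144.0 kips (rupture).
Tension yield (gross): A_g = 6.125×0.3125 = 1.9141 in². φR_n = 0.90 × 50 × 1.9141 = 86.1 kips.
Governing: min(175.4, 144.0, 86.1) = 86.1 kips → gross-section yield.

86.1 kips (gross-section yield governs)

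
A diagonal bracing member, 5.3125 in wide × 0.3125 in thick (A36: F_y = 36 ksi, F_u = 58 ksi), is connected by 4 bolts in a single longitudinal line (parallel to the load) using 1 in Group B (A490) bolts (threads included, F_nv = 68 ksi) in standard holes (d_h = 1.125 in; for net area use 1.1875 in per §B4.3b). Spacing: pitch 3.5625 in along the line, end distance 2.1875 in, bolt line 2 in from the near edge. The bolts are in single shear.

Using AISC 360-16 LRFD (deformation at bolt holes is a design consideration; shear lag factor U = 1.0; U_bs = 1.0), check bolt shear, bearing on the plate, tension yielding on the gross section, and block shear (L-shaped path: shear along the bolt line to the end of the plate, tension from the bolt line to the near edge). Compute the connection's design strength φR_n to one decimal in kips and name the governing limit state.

Bolt shear: A_b = π(1)²/4 = 0.7854 in². φR_n = 0.75 × 68 × 0.7854 × 4 × 1 = 160.2 kips.
Bearing (0.3125 in plate, F_u = 58 ksi): end bolts L_c = 2.1875 − 1.125/2 = 1.625, R_n = min(1.2×1.625×0.3125×58, 2.4×1×0.3125×58) = 35.344 kips/bolt; interior L_c = 3.5625 − 1.125 = 2.4375, R_n = 43.5 kips/bolt. φR_n = 0.75 × (1×35.344 + 3×43.5) = 124.4 kips.
Tension yield (gross): A_g = 5.3125×0.3125 = 1.6602 in². φR_n = 0.90 × 36 × 1.6602 = 53.8 kips.
Block shear: shear path 1×[2.1875+3×3.5625] = 1×12.875 in, A_gv = 4.0234, A_nv = 1×(12.875 − 3.5×1.1875)×0.3125 = 2.7246 in²; tension to near edge: (2 − 0.5×1.1875)×0.3125 = 0.43945 in². R_n = min(0.6×58×2.7246, 0.6×36×4.0234) + 1.0×58×0.43945 = min(94.816, 86.905) + 25.488 = 112.39 kips. φR_n = 0.75 × 112.39 = 84.3 kips.
Governing: min(160.2, 124.4, 53.8, 84.3) = 53.8 kips → gross-section yield.

53.8 kips (gross-section yield governs)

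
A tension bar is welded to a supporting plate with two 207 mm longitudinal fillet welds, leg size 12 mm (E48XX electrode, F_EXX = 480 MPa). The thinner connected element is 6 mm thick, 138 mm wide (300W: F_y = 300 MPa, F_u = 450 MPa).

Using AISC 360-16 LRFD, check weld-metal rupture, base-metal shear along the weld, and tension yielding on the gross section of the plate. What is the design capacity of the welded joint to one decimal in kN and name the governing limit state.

Weld metal: throat = 0.707×12 = 8.484 mm, L = 2×207 = 414 mm. φR_n = 0.75 × 0.6 × 480 × 8.484 × 414 = 758.7 kN.
Base metal shear (6 mm plate): yield φR_n = 1.0×0.6×300×6×414 = 447.1 kN; rupture φR_n = 0.75×0.6×450×6×414 = 503.0 kN; take 447.1 kN (yield).
Tension yield (gross): A_g = 138×6 = 828 mm². φR_n = 0.90 × 300 × 828 = 223.6 kN.
Governing: min(758.7, 447.1, 223.6) = 223.6 kN → gross-section yield.

223.6 kN (gross-section yield governs)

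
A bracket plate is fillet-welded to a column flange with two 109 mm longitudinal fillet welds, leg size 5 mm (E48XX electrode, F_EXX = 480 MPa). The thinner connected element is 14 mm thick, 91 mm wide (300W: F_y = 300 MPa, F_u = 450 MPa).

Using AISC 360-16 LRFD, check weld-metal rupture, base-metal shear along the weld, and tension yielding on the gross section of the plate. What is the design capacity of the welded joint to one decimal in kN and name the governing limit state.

166.5 kN (weld metal governs)

Weld metal: throat = 0.707×5 = 3.535 mm, L = 2×109 = 218 mm. φR_n = 0.75 × 0.6 × 480 × 3.535 × 218 = 166.5 kN.
Base metal shear (14 mm plate): yield φR_n = 1.0×0.6×300×14×218 = 549.4 kN; rupture φR_n = 0.75×0.6×450×14×218 = 618.0 kN; take 549.4 kN (yield).
Tension yield (gross): A_g = 91×14 = 1274 mm². φR_n = 0.90 × 300 × 1274 = 344.0 kN.
Governing: min(166.5, 549.4, 344.0) = 166.5 kN → weld metal.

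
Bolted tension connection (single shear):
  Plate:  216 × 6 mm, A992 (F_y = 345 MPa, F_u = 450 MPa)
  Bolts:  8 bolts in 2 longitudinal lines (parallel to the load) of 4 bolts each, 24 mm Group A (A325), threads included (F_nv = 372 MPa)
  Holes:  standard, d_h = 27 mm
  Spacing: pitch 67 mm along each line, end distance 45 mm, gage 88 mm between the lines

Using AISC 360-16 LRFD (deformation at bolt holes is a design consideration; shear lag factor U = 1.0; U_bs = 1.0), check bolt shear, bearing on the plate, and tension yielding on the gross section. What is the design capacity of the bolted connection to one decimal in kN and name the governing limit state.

Bolt shear: A_b = π(24)²/4 = 452.39 mm². φR_n = 0.75 × 372 × 452.39 × 8 × 1 = 1009.7 kN.
Bearing (6 mm plate, F_u = 450 MPa): end bolts L_c = 45 − 27/2 = 31.5, R_n = min(1.2×31.5×6×450, 2.4×24×6×450) = 102.06 kN/bolt; interior L_c = 67 − 27 = 40, R_n = 129.6 kN/bolt. φR_n = 0.75 × (2×102.06 + 6×129.6) = 736.3 kN.
Tension yield (gross): A_g = 216×6 = 1296 mm². φR_n = 0.90 × 345 × 1296 = 402.4 kN.
Governing: min(1009.7, 736.3, 402.4) = 402.4 kN → gross-section yield.

402.4 kN (gross-section yield governs)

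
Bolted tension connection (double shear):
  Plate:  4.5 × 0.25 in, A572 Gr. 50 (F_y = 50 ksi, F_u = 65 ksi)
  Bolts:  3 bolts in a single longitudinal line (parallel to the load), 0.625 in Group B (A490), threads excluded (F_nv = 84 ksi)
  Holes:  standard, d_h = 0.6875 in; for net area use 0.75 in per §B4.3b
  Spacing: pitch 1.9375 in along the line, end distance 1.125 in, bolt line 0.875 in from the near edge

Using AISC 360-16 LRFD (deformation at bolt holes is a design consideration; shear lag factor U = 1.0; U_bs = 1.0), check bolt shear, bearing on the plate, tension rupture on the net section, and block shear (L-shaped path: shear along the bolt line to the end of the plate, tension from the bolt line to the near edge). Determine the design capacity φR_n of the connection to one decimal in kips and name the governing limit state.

28.9 kips (block shear governs)

Bolt shear: A_b = π(0.625)²/4 = 0.3068 in². φR_n = 0.75 × 84 × 0.3068 × 3 × 2 = 116.0 kips.
Bearing (0.25 in plate, F_u = 65 ksi): end bolts L_c = 1.125 − 0.6875/2 = 0.78125, R_n = min(1.2×0.78125×0.25×65, 2.4×0.625×0.25×65) = 15.234 kips/bolt; interior L_c = 1.9375 − 0.6875 = 1.25, R_n = 24.375 kips/bolt. φR_n = 0.75 × (1×15.234 + 2×24.375) = 48.0 kips.
Tension rupture (net): A_n = (4.5 − 1×0.75)×0.25 = 0.9375 in² (U = 1.0, A_e = A_n). φR_n = 0.75 × 65 × 0.9375 = 45.7 kips.
Block shear: shear path 1×[1.125+2×1.9375] = 1×5 in, A_gv = 1.25, A_nv = 1×(5 − 2.5×0.75)×0.25 = 0.78125 in²; tension to near edge: (0.875 − 0.5×0.75)×0.25 = 0.125 in². R_n = min(0.6×65×0.78125, 0.6×50×1.25) + 1.0×65×0.125 = min(30.469, 37.5) + 8.125 = 38.594 kips. φR_n = 0.75 × 38.594 = 28.9 kips.
Governing: min(116.0, 48.0, 45.7, 28.9) = 28.9 kips → block shear.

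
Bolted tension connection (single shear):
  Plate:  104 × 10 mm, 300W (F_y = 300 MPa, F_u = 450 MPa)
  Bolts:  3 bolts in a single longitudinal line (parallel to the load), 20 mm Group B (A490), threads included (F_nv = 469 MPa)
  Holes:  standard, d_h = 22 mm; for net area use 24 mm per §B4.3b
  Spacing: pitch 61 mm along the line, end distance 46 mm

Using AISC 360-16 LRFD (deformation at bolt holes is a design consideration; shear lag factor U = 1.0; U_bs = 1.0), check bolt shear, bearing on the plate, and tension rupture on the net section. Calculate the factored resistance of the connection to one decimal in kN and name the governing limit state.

270.0 kN (net-section rupture governs)

Bolt shear: A_b = π(20)²/4 = 314.16 mm². φR_n = 0.75 × 469 × 314.16 × 3 × 1 = 331.5 kN.
Bearing (10 mm plate, F_u = 450 MPa): end bolts L_c = 46 − 22/2 = 35, R_n = min(1.2×35×10×450, 2.4×20×10×450) = 189 kN/bolt; interior L_c = 61 − 22 = 39, R_n = 210.6 kN/bolt. φR_n = 0.75 × (1×189 + 2×210.6) = 457.7 kN.
Tension rupture (net): A_n = (104 − 1×24)×10 = 800 mm² (U = 1.0, A_e = A_n). φR_n = 0.75 × 450 × 800 = 270.0 kN.
Governing: min(331.5, 457.7, 270.0) = 270.0 kN → net-section rupture.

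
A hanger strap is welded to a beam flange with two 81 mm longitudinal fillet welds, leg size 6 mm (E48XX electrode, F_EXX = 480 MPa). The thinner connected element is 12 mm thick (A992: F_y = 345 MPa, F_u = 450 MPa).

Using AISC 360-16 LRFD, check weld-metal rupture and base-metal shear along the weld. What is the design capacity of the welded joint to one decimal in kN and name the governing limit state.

Weld metal: throat = 0.707×6 = 4.242 mm, L = 2×81 = 162 mm. φR_n = 0.75 × 0.6 × 480 × 4.242 × 162 = 148.4 kN.
Base metal shear (12 mm plate): yield φR_n = 1.0×0.6×345×12×162 = 402.4 kN; rupture φR_n = 0.75×0.6×450×12×162 = 393.7 kN; take 393.7 kN (rupture).
Governing: min(148.4, 393.7) = 148.4 kN → weld metal.

148.4 kN (weld metal governs)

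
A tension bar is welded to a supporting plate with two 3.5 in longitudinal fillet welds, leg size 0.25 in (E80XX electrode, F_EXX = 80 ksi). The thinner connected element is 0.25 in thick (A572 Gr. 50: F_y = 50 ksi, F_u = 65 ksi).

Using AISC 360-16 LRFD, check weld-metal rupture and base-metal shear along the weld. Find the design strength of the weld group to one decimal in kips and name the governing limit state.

Weld metal: throat = 0.707×0.25 = 0.17675 in, L = 2×3.5 = 7 in. φR_n = 0.75 × 0.6 × 80 × 0.17675 × 7 = 44.5 kips.
Base metal shear (0.25 in plate): yield φR_n = 1.0×0.6×50×0.25×7 = 52.5 kips; rupture φR_n = 0.75×0.6×65×0.25×7 = 51.2 kips; take 51.2 kips (rupture).
Governing: min(44.5, 51.2) = 44.5 kips → weld metal.

44.5 kips (weld metal governs)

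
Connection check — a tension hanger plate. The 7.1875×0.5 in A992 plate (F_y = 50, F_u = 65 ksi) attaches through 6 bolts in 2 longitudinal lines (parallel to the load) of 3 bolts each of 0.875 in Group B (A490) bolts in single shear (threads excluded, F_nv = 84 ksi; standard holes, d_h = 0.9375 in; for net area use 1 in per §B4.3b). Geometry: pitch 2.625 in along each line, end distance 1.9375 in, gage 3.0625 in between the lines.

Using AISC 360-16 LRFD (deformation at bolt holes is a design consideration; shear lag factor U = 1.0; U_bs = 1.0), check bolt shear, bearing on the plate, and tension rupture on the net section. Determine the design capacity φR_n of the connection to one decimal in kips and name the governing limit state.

126.4 kips (net-section rupture governs)

Bolt shear: A_b = π(0.875)²/4 = 0.60132 in². φR_n = 0.75 × 84 × 0.60132 × 6 × 1 = 227.3 kips.
Bearing (0.5 in plate, F_u = 65 ksi): end bolts L_c = 1.9375 − 0.9375/2 = 1.46875, R_n = min(1.2×1.46875×0.5×65, 2.4×0.875×0.5×65) = 57.281 kips/bolt; interior L_c = 2.625 − 0.9375 = 1.6875, R_n = 65.813 kips/bolt. φR_n = 0.75 × (2×57.281 + 4×65.813) = 283.4 kips.
Tension rupture (net): A_n = (7.1875 − 2×1)×0.5 = 2.5938 in² (U = 1.0, A_e = A_n). φR_n = 0.75 × 65 × 2.5938 = 126.4 kips.
Governing: min(227.3, 283.4, 126.4) = 126.4 kips → net-section rupture.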